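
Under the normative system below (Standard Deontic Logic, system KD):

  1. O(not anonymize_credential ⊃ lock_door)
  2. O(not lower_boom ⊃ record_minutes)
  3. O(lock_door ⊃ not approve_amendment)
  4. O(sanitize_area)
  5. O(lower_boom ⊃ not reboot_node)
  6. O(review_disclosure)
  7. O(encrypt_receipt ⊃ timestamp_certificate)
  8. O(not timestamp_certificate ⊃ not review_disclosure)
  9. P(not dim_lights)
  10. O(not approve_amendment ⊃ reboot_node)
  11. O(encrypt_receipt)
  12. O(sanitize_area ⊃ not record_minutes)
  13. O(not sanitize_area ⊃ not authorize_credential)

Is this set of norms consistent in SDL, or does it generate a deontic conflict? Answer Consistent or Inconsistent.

Consistent

Premise 8 is O(not timestamp_certificate ⊃ not review_disclosure), but O(not timestamp_certificate) is not derivable from the premises, so it does not yield O(not review_disclosure).
So O(not review_disclosure) is not derivable, and the apparent clash with O(review_disclosure) does not arise.
A world satisfying every obligation exists (e.g. anonymize_credential=true, approve_amendment=true, authorize_credential=false, dim_lights=false, encrypt_receipt=true, lock_door=false, lower_boom=true, reboot_node=false, record_minutes=false, review_disclosure=true, sanitize_area=true, timestamp_certificate=true); no atom is both obligatory and forbidden, so the set is consistent.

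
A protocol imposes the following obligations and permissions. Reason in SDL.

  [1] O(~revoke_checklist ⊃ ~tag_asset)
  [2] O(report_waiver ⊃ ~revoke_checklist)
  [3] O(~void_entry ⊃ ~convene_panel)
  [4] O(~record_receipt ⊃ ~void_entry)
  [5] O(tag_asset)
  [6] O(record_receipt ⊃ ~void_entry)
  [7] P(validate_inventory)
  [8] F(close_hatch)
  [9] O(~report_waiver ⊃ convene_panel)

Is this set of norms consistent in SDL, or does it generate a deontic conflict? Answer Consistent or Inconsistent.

Premises 4 and 6 are O(~record_receipt ⊃ ~void_entry) and O(record_receipt ⊃ ~void_entry); every ideal world satisfies ~record_receipt or record_receipt, so in either case ~void_entry holds — hence O(~void_entry).
With premise 3, O(~void_entry ⊃ ~convene_panel), the K-axiom yields O(~convene_panel).
Premise 9, O(~report_waiver ⊃ convene_panel), contraposes to O(~convene_panel ⊃ report_waiver); with O(~convene_panel) we get O(report_waiver).
From O(report_waiver) and premise 2, O(report_waiver ⊃ ~revoke_checklist), we obtain O(~revoke_checklist).
Applying K to premise 1 (O(~revoke_checklist ⊃ ~tag_asset)) and O(~revoke_checklist) yields O(~tag_asset).
However, premise 5 gives O(tag_asset).
We now have both O(~tag_asset) and O(tag_asset) — tag_asset is simultaneously obligatory and forbidden, violating the D-axiom.

Inconsistent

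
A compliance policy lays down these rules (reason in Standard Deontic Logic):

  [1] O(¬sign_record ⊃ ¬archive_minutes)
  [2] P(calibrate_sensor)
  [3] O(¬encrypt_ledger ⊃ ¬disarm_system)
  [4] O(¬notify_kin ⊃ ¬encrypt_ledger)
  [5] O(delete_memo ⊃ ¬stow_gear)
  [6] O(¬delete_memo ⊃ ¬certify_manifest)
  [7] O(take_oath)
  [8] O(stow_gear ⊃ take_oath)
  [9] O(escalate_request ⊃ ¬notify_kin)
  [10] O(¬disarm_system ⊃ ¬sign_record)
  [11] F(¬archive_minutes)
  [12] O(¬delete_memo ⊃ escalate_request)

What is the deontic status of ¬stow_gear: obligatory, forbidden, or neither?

F(¬archive_minutes) at premise 11 means O(archive_minutes).
Premise 1 is O(¬sign_record ⊃ ¬archive_minutes); contrapositively O(archive_minutes ⊃ sign_record). Since O(archive_minutes) holds, K gives O(sign_record).
The contrapositive of premise 10 (O(¬disarm_system ⊃ ¬sign_record)) is O(sign_record ⊃ disarm_system), and O(sign_record) is already established, so O(disarm_system).
Premise 3, O(¬encrypt_ledger ⊃ ¬disarm_system), contraposes to O(disarm_system ⊃ encrypt_ledger); with O(disarm_system) we get O(encrypt_ledger).
Premise 4, O(¬notify_kin ⊃ ¬encrypt_ledger), contraposes to O(encrypt_ledger ⊃ notify_kin); with O(encrypt_ledger) we get O(notify_kin).
The contrapositive of premise 9 (O(escalate_request ⊃ ¬notify_kin)) is O(notify_kin ⊃ ¬escalate_request), and O(notify_kin) is already established, so O(¬escalate_request).
Premise 12, O(¬delete_memo ⊃ escalate_request), contraposes to O(¬escalate_request ⊃ delete_memo); with O(¬escalate_request) we get O(delete_memo).
Applying K to premise 5 (O(delete_memo ⊃ ¬stow_gear)) and O(delete_memo) yields O(¬stow_gear).
Premises 2, 6, 7, 8 do not contribute to this derivation.
Hence ¬stow_gear is obligatory.

Obligatory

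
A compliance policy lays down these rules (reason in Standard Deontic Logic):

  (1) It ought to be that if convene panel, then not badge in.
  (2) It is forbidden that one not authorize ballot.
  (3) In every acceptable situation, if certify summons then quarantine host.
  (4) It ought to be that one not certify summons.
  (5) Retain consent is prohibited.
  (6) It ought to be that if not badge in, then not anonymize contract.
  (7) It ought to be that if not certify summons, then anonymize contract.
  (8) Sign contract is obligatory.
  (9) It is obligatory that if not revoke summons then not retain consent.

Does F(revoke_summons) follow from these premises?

No

Premise 9 is O(¬revoke_summons → ¬retain_consent); even if O(¬retain_consent) held, inferring O(¬revoke_summons) would be affirming the consequent — invalid.
No other premise forces O(¬revoke_summons). An ideal world satisfying every premise can still have revoke_summons true, so F(revoke_summons) is not derivable.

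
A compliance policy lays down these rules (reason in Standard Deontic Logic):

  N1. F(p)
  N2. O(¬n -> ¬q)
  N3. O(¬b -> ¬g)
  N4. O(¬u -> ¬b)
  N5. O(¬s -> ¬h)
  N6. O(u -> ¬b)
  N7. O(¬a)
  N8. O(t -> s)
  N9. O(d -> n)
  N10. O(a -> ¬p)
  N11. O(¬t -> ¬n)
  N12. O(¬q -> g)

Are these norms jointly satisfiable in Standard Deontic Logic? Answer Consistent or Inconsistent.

Premise 10 is O(a -> ¬p); even if O(¬p) held, inferring O(a) would be affirming the consequent — invalid.
So O(a) is not derivable, and the apparent clash with O(¬a) does not arise.
A world satisfying every obligation exists (e.g. a=false, b=false, d=false, g=false, h=false, n=true, p=false, q=true, s=true, t=true, u=false); no atom is both obligatory and forbidden, so the set is consistent.

Consistent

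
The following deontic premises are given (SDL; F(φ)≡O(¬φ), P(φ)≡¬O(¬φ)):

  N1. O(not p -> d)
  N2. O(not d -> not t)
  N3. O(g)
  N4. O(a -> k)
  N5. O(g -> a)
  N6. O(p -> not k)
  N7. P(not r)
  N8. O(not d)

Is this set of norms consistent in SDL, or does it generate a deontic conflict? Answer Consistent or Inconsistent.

From premise 3 we have O(g).
Premise 5 is O(g -> a); since O(g), deontic closure gives O(a).
Applying K to premise 4 (O(a -> k)) and O(a) yields O(k).
Premise 6 is O(p -> not k); contrapositively O(k -> not p). Since O(k) holds, K gives O(not p).
Applying K to premise 1 (O(not p -> d)) and O(not p) yields O(d).
However, premise 8 gives O(not d).
We now have both O(d) and O(not d) — d is simultaneously obligatory and forbidden, violating the D-axiom.

Inconsistent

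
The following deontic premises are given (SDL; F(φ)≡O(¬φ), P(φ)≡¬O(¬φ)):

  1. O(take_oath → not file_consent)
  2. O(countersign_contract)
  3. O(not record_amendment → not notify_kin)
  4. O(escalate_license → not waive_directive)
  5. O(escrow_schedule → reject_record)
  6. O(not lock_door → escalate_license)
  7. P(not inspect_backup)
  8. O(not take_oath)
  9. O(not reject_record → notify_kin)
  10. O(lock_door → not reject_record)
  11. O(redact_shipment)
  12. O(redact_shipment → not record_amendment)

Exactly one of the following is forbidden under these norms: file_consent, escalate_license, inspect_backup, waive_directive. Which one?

From premise 11 we have O(redact_shipment).
Applying K to premise 12 (O(redact_shipment → not record_amendment)) and O(redact_shipment) yields O(not record_amendment).
With premise 3, O(not record_amendment → not notify_kin), the K-axiom yields O(not notify_kin).
The contrapositive of premise 9 (O(not reject_record → notify_kin)) is O(not notify_kin → reject_record), and O(not notify_kin) is already established, so O(reject_record).
Premise 10, O(lock_door → not reject_record), contraposes to O(reject_record → not lock_door); with O(reject_record) we get O(not lock_door).
With premise 6, O(not lock_door → escalate_license), the K-axiom yields O(escalate_license).
Premise 4 is O(escalate_license → not waive_directive); since O(escalate_license), deontic closure gives O(not waive_directive).
So O(not waive_directive) holds, i.e. waive_directive is forbidden. None of the other listed options is forbidden under the premises.

waive_directive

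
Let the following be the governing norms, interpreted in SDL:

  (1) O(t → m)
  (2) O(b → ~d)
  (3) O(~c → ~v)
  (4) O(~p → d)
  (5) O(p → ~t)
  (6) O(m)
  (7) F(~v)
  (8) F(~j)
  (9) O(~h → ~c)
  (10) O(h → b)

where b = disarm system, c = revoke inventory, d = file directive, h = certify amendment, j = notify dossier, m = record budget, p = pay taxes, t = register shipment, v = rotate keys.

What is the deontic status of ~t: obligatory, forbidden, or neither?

F(~v) at premise 7 means O(v).
Premise 3, O(~c → ~v), contraposes to O(v → c); with O(v) we get O(c).
Premise 9 is O(~h → ~c); contrapositively O(c → h). Since O(c) holds, K gives O(h).
Applying K to premise 10 (O(h → b)) and O(h) yields O(b).
Premise 2 is O(b → ~d); since O(b), deontic closure gives O(~d).
Premise 4 is O(~p → d); contrapositively O(~d → p). Since O(~d) holds, K gives O(p).
Premise 5 is O(p → ~t); since O(p), deontic closure gives O(~t).
Premises 1, 6, 8 do not contribute to this derivation.
Hence ~t is obligatory.

Obligatory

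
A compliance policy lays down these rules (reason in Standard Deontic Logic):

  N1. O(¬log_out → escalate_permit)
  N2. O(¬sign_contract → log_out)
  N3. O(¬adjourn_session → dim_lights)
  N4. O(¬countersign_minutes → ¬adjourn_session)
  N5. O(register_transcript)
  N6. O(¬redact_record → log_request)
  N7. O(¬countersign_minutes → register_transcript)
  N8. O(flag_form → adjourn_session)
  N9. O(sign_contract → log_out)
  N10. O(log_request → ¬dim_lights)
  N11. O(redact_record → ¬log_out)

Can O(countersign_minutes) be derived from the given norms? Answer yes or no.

Yes

By case analysis on sign_contract: premise 9 gives O(sign_contract → log_out) and premise 2 gives O(¬sign_contract → log_out), so O(log_out) either way.
Premise 11, O(redact_record → ¬log_out), contraposes to O(log_out → ¬redact_record); with O(log_out) we get O(¬redact_record).
Premise 6 is O(¬redact_record → log_request); since O(¬redact_record), deontic closure gives O(log_request).
From O(log_request) and premise 10, O(log_request → ¬dim_lights), we obtain O(¬dim_lights).
Premise 3 is O(¬adjourn_session → dim_lights); contrapositively O(¬dim_lights → adjourn_session). Since O(¬dim_lights) holds, K gives O(adjourn_session).
The contrapositive of premise 4 (O(¬countersign_minutes → ¬adjourn_session)) is O(adjourn_session → countersign_minutes), and O(adjourn_session) is already established, so O(countersign_minutes).
Premises 1, 5, 7, 8 do not contribute to this derivation.
So O(countersign_minutes) follows.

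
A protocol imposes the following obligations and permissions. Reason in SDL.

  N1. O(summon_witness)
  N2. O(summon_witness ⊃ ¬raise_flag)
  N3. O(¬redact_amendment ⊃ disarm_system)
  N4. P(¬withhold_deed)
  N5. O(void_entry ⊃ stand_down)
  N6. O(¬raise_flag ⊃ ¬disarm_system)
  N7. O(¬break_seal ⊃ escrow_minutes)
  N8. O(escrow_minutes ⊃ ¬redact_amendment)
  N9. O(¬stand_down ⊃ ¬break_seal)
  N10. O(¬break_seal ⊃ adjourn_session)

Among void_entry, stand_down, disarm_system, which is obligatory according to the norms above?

stand_down

Premise 1 gives O(summon_witness).
Premise 2 is O(summon_witness ⊃ ¬raise_flag); since O(summon_witness), deontic closure gives O(¬raise_flag).
Premise 6 is O(¬raise_flag ⊃ ¬disarm_system); since O(¬raise_flag), deontic closure gives O(¬disarm_system).
Premise 3, O(¬redact_amendment ⊃ disarm_system), contraposes to O(¬disarm_system ⊃ redact_amendment); with O(¬disarm_system) we get O(redact_amendment).
Premise 8 is O(escrow_minutes ⊃ ¬redact_amendment); contrapositively O(redact_amendment ⊃ ¬escrow_minutes). Since O(redact_amendment) holds, K gives O(¬escrow_minutes).
The contrapositive of premise 7 (O(¬break_seal ⊃ escrow_minutes)) is O(¬escrow_minutes ⊃ break_seal), and O(¬escrow_minutes) is already established, so O(break_seal).
The contrapositive of premise 9 (O(¬stand_down ⊃ ¬break_seal)) is O(break_seal ⊃ stand_down), and O(break_seal) is already established, so O(stand_down).
So O(stand_down) holds — stand_down is obligatory. None of the other listed options is made obligatory by any chain of premises.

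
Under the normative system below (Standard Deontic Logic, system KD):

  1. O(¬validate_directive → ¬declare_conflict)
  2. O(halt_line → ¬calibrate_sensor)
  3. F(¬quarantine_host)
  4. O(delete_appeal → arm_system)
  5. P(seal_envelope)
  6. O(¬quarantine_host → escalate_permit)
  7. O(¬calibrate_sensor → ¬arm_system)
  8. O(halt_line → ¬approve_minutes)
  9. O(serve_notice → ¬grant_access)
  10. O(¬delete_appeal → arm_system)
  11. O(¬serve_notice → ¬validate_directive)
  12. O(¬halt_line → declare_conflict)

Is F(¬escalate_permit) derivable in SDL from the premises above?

No

Premise 6 is O(¬quarantine_host → escalate_permit), but O(¬quarantine_host) is not derivable from the premises, so it does not yield O(escalate_permit).
No other premise forces O(escalate_permit). An ideal world satisfying every premise can still have ¬escalate_permit true, so F(¬escalate_permit) is not derivable.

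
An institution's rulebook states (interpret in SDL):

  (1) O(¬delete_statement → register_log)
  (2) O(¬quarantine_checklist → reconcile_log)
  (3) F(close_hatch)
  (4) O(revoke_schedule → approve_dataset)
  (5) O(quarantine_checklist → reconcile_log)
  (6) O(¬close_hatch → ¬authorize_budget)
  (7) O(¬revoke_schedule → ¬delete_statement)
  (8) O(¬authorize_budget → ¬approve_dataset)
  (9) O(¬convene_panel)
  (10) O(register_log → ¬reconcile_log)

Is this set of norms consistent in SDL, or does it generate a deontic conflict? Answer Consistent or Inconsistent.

Premises 2 and 5 cover both cases: O(¬quarantine_checklist → reconcile_log) and O(quarantine_checklist → reconcile_log). Since ¬quarantine_checklist ∨ quarantine_checklist is a tautology, O(reconcile_log) follows.
The contrapositive of premise 10 (O(register_log → ¬reconcile_log)) is O(reconcile_log → ¬register_log), and O(reconcile_log) is already established, so O(¬register_log).
Premise 1, O(¬delete_statement → register_log), contraposes to O(¬register_log → delete_statement); with O(¬register_log) we get O(delete_statement).
The contrapositive of premise 7 (O(¬revoke_schedule → ¬delete_statement)) is O(delete_statement → revoke_schedule), and O(delete_statement) is already established, so O(revoke_schedule).
From O(revoke_schedule) and premise 4, O(revoke_schedule → approve_dataset), we obtain O(approve_dataset).
Premise 8, O(¬authorize_budget → ¬approve_dataset), contraposes to O(approve_dataset → authorize_budget); with O(approve_dataset) we get O(authorize_budget).
Premise 6, O(¬close_hatch → ¬authorize_budget), contraposes to O(authorize_budget → close_hatch); with O(authorize_budget) we get O(close_hatch).
Yet premise 3 is F(close_hatch), i.e. O(¬close_hatch).
We now have both O(close_hatch) and O(¬close_hatch) — close_hatch is simultaneously obligatory and forbidden, violating the D-axiom.

Inconsistent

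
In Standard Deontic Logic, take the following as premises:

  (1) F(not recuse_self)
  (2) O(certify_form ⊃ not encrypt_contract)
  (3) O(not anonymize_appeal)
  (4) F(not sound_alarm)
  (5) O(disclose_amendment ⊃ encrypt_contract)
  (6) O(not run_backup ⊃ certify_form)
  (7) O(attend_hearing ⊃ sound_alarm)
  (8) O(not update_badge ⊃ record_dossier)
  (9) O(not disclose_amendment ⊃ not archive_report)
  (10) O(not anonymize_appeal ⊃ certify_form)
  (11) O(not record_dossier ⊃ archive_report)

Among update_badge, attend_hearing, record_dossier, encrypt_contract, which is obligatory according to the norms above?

Premise 3 states O(not anonymize_appeal) outright.
Applying K to premise 10 (O(not anonymize_appeal ⊃ certify_form)) and O(not anonymize_appeal) yields O(certify_form).
Applying K to premise 2 (O(certify_form ⊃ not encrypt_contract)) and O(certify_form) yields O(not encrypt_contract).
Premise 5 is O(disclose_amendment ⊃ encrypt_contract); contrapositively O(not encrypt_contract ⊃ not disclose_amendment). Since O(not encrypt_contract) holds, K gives O(not disclose_amendment).
With premise 9, O(not disclose_amendment ⊃ not archive_report), the K-axiom yields O(not archive_report).
Premise 11 is O(not record_dossier ⊃ archive_report); contrapositively O(not archive_report ⊃ record_dossier). Since O(not archive_report) holds, K gives O(record_dossier).
So O(record_dossier) holds — record_dossier is obligatory. None of the other listed options is made obligatory by any chain of premises.

record_dossier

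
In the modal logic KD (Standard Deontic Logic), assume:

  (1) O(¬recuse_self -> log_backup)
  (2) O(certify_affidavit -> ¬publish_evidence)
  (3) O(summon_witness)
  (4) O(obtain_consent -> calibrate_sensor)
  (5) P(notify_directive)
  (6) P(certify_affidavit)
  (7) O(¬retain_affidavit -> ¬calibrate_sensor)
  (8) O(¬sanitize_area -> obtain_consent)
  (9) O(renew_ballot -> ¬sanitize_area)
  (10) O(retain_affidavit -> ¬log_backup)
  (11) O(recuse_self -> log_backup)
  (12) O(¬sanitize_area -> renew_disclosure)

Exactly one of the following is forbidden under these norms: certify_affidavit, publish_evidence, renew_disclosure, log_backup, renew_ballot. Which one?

renew_ballot

Premises 1 and 11 are O(¬recuse_self -> log_backup) and O(recuse_self -> log_backup); every ideal world satisfies ¬recuse_self or recuse_self, so in either case log_backup holds — hence O(log_backup).
Premise 10 is O(retain_affidavit -> ¬log_backup); contrapositively O(log_backup -> ¬retain_affidavit). Since O(log_backup) holds, K gives O(¬retain_affidavit).
With premise 7, O(¬retain_affidavit -> ¬calibrate_sensor), the K-axiom yields O(¬calibrate_sensor).
Premise 4, O(obtain_consent -> calibrate_sensor), contraposes to O(¬calibrate_sensor -> ¬obtain_consent); with O(¬calibrate_sensor) we get O(¬obtain_consent).
Premise 8 is O(¬sanitize_area -> obtain_consent); contrapositively O(¬obtain_consent -> sanitize_area). Since O(¬obtain_consent) holds, K gives O(sanitize_area).
Premise 9 is O(renew_ballot -> ¬sanitize_area); contrapositively O(sanitize_area -> ¬renew_ballot). Since O(sanitize_area) holds, K gives O(¬renew_ballot).
So O(¬renew_ballot) holds, i.e. renew_ballot is forbidden. None of the other listed options is forbidden under the premises.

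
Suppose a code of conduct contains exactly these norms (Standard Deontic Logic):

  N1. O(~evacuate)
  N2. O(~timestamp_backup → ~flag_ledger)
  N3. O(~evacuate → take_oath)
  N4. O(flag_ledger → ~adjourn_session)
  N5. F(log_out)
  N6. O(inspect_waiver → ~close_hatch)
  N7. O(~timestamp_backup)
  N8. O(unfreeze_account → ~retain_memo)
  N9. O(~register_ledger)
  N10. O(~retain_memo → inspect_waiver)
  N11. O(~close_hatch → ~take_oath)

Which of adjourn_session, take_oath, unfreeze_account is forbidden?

unfreeze_account

Premise 1 states O(~evacuate) outright.
From O(~evacuate) and premise 3, O(~evacuate → take_oath), we obtain O(take_oath).
Premise 11 is O(~close_hatch → ~take_oath); contrapositively O(take_oath → close_hatch). Since O(take_oath) holds, K gives O(close_hatch).
Premise 6 is O(inspect_waiver → ~close_hatch); contrapositively O(close_hatch → ~inspect_waiver). Since O(close_hatch) holds, K gives O(~inspect_waiver).
Premise 10, O(~retain_memo → inspect_waiver), contraposes to O(~inspect_waiver → retain_memo); with O(~inspect_waiver) we get O(retain_memo).
Premise 8, O(unfreeze_account → ~retain_memo), contraposes to O(retain_memo → ~unfreeze_account); with O(retain_memo) we get O(~unfreeze_account).
So O(~unfreeze_account) holds, i.e. unfreeze_account is forbidden. None of the other listed options is forbidden under the premises.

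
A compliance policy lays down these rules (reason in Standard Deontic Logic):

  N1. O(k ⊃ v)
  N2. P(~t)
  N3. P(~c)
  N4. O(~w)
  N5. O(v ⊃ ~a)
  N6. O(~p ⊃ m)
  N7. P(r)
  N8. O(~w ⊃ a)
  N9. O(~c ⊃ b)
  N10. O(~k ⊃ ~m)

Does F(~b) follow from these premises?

Premise 9 is O(~c ⊃ b), but O(~c) is not derivable from the premises (the permission P(~c) asserts only ~O(c), not O(~c)), so it does not yield O(b).
No other premise forces O(b). An ideal world satisfying every premise can still have ~b true, so F(~b) is not derivable.

No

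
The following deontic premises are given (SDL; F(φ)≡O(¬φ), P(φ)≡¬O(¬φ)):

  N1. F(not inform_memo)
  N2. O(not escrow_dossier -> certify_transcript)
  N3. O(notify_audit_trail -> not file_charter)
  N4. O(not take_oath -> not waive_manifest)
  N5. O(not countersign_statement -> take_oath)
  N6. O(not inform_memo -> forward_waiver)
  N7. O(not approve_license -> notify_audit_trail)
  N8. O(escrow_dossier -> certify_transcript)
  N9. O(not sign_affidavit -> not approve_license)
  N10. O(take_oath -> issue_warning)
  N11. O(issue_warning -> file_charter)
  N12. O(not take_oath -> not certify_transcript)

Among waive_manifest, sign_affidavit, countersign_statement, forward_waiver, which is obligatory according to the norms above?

Premises 2 and 8 cover both cases: O(not escrow_dossier -> certify_transcript) and O(escrow_dossier -> certify_transcript). Since not escrow_dossier ∨ escrow_dossier is a tautology, O(certify_transcript) follows.
Premise 12 is O(not take_oath -> not certify_transcript); contrapositively O(certify_transcript -> take_oath). Since O(certify_transcript) holds, K gives O(take_oath).
Applying K to premise 10 (O(take_oath -> issue_warning)) and O(take_oath) yields O(issue_warning).
Applying K to premise 11 (O(issue_warning -> file_charter)) and O(issue_warning) yields O(file_charter).
Premise 3 is O(notify_audit_trail -> not file_charter); contrapositively O(file_charter -> not notify_audit_trail). Since O(file_charter) holds, K gives O(not notify_audit_trail).
Premise 7 is O(not approve_license -> notify_audit_trail); contrapositively O(not notify_audit_trail -> approve_license). Since O(not notify_audit_trail) holds, K gives O(approve_license).
Premise 9 is O(not sign_affidavit -> not approve_license); contrapositively O(approve_license -> sign_affidavit). Since O(approve_license) holds, K gives O(sign_affidavit).
So O(sign_affidavit) holds — sign_affidavit is obligatory. None of the other listed options is made obligatory by any chain of premises.

sign_affidavit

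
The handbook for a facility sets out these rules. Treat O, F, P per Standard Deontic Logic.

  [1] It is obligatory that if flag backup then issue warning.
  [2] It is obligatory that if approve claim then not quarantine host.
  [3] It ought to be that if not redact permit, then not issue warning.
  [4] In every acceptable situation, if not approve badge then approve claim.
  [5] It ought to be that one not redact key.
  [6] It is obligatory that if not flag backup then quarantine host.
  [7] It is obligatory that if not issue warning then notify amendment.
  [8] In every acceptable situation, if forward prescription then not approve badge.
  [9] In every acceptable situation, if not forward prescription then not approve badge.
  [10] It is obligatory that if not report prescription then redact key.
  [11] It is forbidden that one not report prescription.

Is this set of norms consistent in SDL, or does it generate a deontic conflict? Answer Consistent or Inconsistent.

Premise 10 is O(¬report_prescription → redact_key), but O(¬report_prescription) is not derivable from the premises, so it does not yield O(redact_key).
So O(redact_key) is not derivable, and the apparent clash with O(¬redact_key) does not arise.
A world satisfying every obligation exists (e.g. approve_badge=false, approve_claim=true, flag_backup=true, forward_prescription=false, issue_warning=true, notify_amendment=false, quarantine_host=false, redact_key=false, redact_permit=true, report_prescription=true); no atom is both obligatory and forbidden, so the set is consistent.

Consistent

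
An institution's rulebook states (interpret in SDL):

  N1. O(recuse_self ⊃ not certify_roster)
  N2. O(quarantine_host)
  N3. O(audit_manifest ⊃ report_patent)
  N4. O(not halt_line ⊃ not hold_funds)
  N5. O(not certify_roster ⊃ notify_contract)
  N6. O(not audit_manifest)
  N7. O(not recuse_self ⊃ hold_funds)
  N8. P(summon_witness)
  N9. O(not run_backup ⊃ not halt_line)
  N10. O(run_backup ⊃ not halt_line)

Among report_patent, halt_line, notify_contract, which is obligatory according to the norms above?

notify_contract

By case analysis on not run_backup: premise 9 gives O(not run_backup ⊃ not halt_line) and premise 10 gives O(run_backup ⊃ not halt_line), so O(not halt_line) either way.
From O(not halt_line) and premise 4, O(not halt_line ⊃ not hold_funds), we obtain O(not hold_funds).
The contrapositive of premise 7 (O(not recuse_self ⊃ hold_funds)) is O(not hold_funds ⊃ recuse_self), and O(not hold_funds) is already established, so O(recuse_self).
From O(recuse_self) and premise 1, O(recuse_self ⊃ not certify_roster), we obtain O(not certify_roster).
With premise 5, O(not certify_roster ⊃ notify_contract), the K-axiom yields O(notify_contract).
So O(notify_contract) holds — notify_contract is obligatory. None of the other listed options is made obligatory by any chain of premises.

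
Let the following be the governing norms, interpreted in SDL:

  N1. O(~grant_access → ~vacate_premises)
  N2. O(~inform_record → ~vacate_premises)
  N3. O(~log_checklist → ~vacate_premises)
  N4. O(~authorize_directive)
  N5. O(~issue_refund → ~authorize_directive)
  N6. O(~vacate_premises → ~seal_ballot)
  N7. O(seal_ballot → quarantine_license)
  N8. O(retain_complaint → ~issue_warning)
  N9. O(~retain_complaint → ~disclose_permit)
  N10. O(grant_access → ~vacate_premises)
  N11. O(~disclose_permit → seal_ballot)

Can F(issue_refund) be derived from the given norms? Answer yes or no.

No

Premise 5 is O(~issue_refund → ~authorize_directive); even if O(~authorize_directive) held, inferring O(~issue_refund) would be affirming the consequent — invalid.
No other premise forces O(~issue_refund). An ideal world satisfying every premise can still have issue_refund true, so F(issue_refund) is not derivable.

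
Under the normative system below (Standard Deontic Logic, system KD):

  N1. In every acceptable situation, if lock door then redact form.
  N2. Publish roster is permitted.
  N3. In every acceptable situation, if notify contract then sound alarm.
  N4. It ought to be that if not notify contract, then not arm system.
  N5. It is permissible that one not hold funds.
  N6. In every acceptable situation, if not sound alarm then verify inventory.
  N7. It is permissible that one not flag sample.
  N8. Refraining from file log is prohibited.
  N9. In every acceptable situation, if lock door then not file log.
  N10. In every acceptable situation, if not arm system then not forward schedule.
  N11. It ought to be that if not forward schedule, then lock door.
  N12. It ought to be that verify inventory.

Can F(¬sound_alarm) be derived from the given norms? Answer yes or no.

Yes

Premise 8 is F(¬file_log), i.e. O(file_log).
The contrapositive of premise 9 (O(lock_door → ¬file_log)) is O(file_log → ¬lock_door), and O(file_log) is already established, so O(¬lock_door).
The contrapositive of premise 11 (O(¬forward_schedule → lock_door)) is O(¬lock_door → forward_schedule), and O(¬lock_door) is already established, so O(forward_schedule).
Premise 10, O(¬arm_system → ¬forward_schedule), contraposes to O(forward_schedule → arm_system); with O(forward_schedule) we get O(arm_system).
Premise 4 is O(¬notify_contract → ¬arm_system); contrapositively O(arm_system → notify_contract). Since O(arm_system) holds, K gives O(notify_contract).
From O(notify_contract) and premise 3, O(notify_contract → sound_alarm), we obtain O(sound_alarm).
Premises 1, 2, 5, 6, 7, 12 do not contribute to this derivation.
So O(sound_alarm) holds, i.e. F(¬sound_alarm). The claim follows.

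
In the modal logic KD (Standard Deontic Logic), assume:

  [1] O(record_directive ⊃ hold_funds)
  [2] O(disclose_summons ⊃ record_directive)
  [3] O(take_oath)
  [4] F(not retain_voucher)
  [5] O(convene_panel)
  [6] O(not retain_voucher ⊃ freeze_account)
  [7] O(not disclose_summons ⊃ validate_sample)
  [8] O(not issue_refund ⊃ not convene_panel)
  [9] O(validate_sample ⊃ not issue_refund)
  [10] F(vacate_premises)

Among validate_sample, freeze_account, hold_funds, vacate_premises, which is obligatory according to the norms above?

From premise 5 we have O(convene_panel).
Premise 8, O(not issue_refund ⊃ not convene_panel), contraposes to O(convene_panel ⊃ issue_refund); with O(convene_panel) we get O(issue_refund).
Premise 9 is O(validate_sample ⊃ not issue_refund); contrapositively O(issue_refund ⊃ not validate_sample). Since O(issue_refund) holds, K gives O(not validate_sample).
Premise 7 is O(not disclose_summons ⊃ validate_sample); contrapositively O(not validate_sample ⊃ disclose_summons). Since O(not validate_sample) holds, K gives O(disclose_summons).
Premise 2 is O(disclose_summons ⊃ record_directive); since O(disclose_summons), deontic closure gives O(record_directive).
From O(record_directive) and premise 1, O(record_directive ⊃ hold_funds), we obtain O(hold_funds).
So O(hold_funds) holds — hold_funds is obligatory. None of the other listed options is made obligatory by any chain of premises.

hold_funds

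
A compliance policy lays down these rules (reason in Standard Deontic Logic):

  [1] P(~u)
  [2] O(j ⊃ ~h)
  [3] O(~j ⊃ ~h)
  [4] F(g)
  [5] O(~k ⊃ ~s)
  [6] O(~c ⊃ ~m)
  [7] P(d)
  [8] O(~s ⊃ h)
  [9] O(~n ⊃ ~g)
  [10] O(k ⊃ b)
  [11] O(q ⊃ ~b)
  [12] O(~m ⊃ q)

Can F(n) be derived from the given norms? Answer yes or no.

No

Premise 9 is O(~n ⊃ ~g); even if O(~g) held, inferring O(~n) would be affirming the consequent — invalid.
No other premise forces O(~n). An ideal world satisfying every premise can still have n true, so F(n) is not derivable.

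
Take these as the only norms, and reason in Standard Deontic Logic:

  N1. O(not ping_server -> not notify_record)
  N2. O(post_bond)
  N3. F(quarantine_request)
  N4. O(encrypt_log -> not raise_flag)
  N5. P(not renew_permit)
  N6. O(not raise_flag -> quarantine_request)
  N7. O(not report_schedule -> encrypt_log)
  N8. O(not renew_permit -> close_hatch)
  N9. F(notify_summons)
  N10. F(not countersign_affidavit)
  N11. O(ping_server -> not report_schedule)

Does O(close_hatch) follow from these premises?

Premise 8 is O(not renew_permit -> close_hatch), but O(not renew_permit) is not derivable from the premises (the permission P(not renew_permit) asserts only not O(renew_permit), not O(not renew_permit)), so it does not yield O(close_hatch).
No other premise forces O(close_hatch). An ideal world satisfying every premise can still have close_hatch false, so O(close_hatch) is not derivable.

No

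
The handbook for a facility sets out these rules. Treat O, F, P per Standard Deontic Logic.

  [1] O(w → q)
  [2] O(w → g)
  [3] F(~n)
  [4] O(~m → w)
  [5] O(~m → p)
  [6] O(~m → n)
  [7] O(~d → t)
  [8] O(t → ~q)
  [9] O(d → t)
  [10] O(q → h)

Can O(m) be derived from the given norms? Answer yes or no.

Yes

Premises 7 and 9 are O(~d → t) and O(d → t); every ideal world satisfies ~d or d, so in either case t holds — hence O(t).
Premise 8 is O(t → ~q); since O(t), deontic closure gives O(~q).
Premise 1, O(w → q), contraposes to O(~q → ~w); with O(~q) we get O(~w).
The contrapositive of premise 4 (O(~m → w)) is O(~w → m), and O(~w) is already established, so O(m).
Premises 2, 3, 5, 6, 10 do not contribute to this derivation.
So O(m) follows.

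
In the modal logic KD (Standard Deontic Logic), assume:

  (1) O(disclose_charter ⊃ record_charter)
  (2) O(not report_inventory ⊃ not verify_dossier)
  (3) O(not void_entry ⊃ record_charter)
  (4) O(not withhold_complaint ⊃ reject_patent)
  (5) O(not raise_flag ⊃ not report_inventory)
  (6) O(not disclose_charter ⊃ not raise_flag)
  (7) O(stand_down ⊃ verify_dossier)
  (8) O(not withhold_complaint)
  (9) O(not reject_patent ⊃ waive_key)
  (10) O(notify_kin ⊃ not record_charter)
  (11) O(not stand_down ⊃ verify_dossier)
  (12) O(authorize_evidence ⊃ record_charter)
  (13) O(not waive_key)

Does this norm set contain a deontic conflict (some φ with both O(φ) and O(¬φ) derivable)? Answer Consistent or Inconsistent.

Premise 9 is O(not reject_patent ⊃ waive_key), but O(not reject_patent) is not derivable from the premises, so it does not yield O(waive_key).
So O(waive_key) is not derivable, and the apparent clash with O(not waive_key) does not arise.
A world satisfying every obligation exists (e.g. authorize_evidence=false, disclose_charter=true, notify_kin=false, raise_flag=true, record_charter=true, reject_patent=true, report_inventory=true, stand_down=false, verify_dossier=true, void_entry=false, waive_key=false, withhold_complaint=false); no atom is both obligatory and forbidden, so the set is consistent.

Consistent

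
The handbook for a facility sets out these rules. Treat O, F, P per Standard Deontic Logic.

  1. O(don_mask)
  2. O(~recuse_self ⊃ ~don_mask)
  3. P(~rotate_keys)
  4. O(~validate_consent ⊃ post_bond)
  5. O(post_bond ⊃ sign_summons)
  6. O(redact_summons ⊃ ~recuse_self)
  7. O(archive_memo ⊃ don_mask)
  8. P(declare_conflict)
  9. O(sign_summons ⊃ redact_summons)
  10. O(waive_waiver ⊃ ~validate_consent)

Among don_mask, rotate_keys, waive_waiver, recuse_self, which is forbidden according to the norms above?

Premise 1 states O(don_mask) outright.
The contrapositive of premise 2 (O(~recuse_self ⊃ ~don_mask)) is O(don_mask ⊃ recuse_self), and O(don_mask) is already established, so O(recuse_self).
The contrapositive of premise 6 (O(redact_summons ⊃ ~recuse_self)) is O(recuse_self ⊃ ~redact_summons), and O(recuse_self) is already established, so O(~redact_summons).
Premise 9, O(sign_summons ⊃ redact_summons), contraposes to O(~redact_summons ⊃ ~sign_summons); with O(~redact_summons) we get O(~sign_summons).
The contrapositive of premise 5 (O(post_bond ⊃ sign_summons)) is O(~sign_summons ⊃ ~post_bond), and O(~sign_summons) is already established, so O(~post_bond).
Premise 4 is O(~validate_consent ⊃ post_bond); contrapositively O(~post_bond ⊃ validate_consent). Since O(~post_bond) holds, K gives O(validate_consent).
Premise 10, O(waive_waiver ⊃ ~validate_consent), contraposes to O(validate_consent ⊃ ~waive_waiver); with O(validate_consent) we get O(~waive_waiver).
So O(~waive_waiver) holds, i.e. waive_waiver is forbidden. None of the other listed options is forbidden under the premises.

waive_waiver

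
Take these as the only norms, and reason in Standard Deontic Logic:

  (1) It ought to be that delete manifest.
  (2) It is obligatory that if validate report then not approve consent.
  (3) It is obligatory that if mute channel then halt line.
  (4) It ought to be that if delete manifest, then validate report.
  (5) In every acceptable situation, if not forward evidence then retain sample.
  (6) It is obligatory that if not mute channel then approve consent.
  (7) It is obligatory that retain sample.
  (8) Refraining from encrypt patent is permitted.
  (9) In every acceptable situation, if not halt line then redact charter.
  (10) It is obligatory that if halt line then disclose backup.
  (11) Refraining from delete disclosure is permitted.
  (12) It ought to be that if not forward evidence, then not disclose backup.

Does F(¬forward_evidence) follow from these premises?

Premise 1 gives O(delete_manifest).
From O(delete_manifest) and premise 4, O(delete_manifest → validate_report), we obtain O(validate_report).
Applying K to premise 2 (O(validate_report → ¬approve_consent)) and O(validate_report) yields O(¬approve_consent).
Premise 6 is O(¬mute_channel → approve_consent); contrapositively O(¬approve_consent → mute_channel). Since O(¬approve_consent) holds, K gives O(mute_channel).
Applying K to premise 3 (O(mute_channel → halt_line)) and O(mute_channel) yields O(halt_line).
With premise 10, O(halt_line → disclose_backup), the K-axiom yields O(disclose_backup).
Premise 12 is O(¬forward_evidence → ¬disclose_backup); contrapositively O(disclose_backup → forward_evidence). Since O(disclose_backup) holds, K gives O(forward_evidence).
Premises 5, 7, 8, 9, 11 do not contribute to this derivation.
So O(forward_evidence) holds, i.e. F(¬forward_evidence). The claim follows.

Yes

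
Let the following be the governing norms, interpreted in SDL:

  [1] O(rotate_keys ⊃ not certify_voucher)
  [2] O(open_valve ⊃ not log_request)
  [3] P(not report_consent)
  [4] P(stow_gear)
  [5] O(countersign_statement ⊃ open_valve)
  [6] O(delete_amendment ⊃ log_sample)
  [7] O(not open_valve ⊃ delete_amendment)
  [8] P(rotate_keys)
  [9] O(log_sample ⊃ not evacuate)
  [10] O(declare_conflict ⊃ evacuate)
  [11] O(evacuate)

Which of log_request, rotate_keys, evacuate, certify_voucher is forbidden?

log_request

Premise 11 states O(evacuate) outright.
Premise 9, O(log_sample ⊃ not evacuate), contraposes to O(evacuate ⊃ not log_sample); with O(evacuate) we get O(not log_sample).
Premise 6 is O(delete_amendment ⊃ log_sample); contrapositively O(not log_sample ⊃ not delete_amendment). Since O(not log_sample) holds, K gives O(not delete_amendment).
Premise 7 is O(not open_valve ⊃ delete_amendment); contrapositively O(not delete_amendment ⊃ open_valve). Since O(not delete_amendment) holds, K gives O(open_valve).
From O(open_valve) and premise 2, O(open_valve ⊃ not log_request), we obtain O(not log_request).
So O(not log_request) holds, i.e. log_request is forbidden. None of the other listed options is forbidden under the premises.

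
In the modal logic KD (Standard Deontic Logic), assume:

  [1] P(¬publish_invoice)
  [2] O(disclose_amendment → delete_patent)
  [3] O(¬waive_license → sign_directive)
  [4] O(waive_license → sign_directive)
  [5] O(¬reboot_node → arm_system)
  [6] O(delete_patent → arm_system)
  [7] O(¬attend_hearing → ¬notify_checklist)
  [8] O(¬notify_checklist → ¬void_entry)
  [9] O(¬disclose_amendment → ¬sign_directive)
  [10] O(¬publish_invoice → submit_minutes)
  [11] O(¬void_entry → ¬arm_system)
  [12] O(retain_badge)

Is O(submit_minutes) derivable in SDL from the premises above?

No

Premise 10 is O(¬publish_invoice → submit_minutes), but O(¬publish_invoice) is not derivable from the premises (the permission P(¬publish_invoice) asserts only ¬O(publish_invoice), not O(¬publish_invoice)), so it does not yield O(submit_minutes).
No other premise forces O(submit_minutes). An ideal world satisfying every premise can still have submit_minutes false, so O(submit_minutes) is not derivable.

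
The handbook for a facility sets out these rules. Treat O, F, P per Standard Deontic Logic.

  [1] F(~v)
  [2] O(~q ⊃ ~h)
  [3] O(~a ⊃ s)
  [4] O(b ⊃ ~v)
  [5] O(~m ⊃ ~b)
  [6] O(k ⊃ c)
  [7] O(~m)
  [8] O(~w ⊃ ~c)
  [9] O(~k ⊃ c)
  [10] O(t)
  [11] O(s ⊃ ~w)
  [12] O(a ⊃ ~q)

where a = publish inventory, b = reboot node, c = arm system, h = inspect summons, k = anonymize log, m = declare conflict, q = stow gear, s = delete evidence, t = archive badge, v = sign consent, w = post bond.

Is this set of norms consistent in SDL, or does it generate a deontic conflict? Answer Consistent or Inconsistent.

Consistent

Premise 4 is O(b ⊃ ~v), but O(b) is not derivable from the premises, so it does not yield O(~v).
So O(~v) is not derivable, and the apparent clash with O(v) does not arise.
A world satisfying every obligation exists (e.g. a=true, b=false, c=true, h=false, k=false, m=false, q=false, s=false, t=true, v=true, w=true); no atom is both obligatory and forbidden, so the set is consistent.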